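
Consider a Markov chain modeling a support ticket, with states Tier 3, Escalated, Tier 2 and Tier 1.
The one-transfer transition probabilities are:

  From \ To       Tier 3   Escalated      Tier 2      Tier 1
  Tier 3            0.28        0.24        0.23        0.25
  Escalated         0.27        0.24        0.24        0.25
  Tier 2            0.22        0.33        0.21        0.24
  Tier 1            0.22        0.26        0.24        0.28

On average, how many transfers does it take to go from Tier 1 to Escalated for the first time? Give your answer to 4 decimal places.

Let t(s) be the expected number of transfers to first reach Escalated from state s, with t(Escalated) = 0. Conditioning on the first transfer:
t(Tier 3) = 1 + 0.28·t(Tier 3) + 0.23·t(Tier 2) + 0.25·t(Tier 1)
t(Tier 2) = 1 + 0.22·t(Tier 3) + 0.21·t(Tier 2) + 0.24·t(Tier 1)
t(Tier 1) = 1 + 0.22·t(Tier 3) + 0.24·t(Tier 2) + 0.28·t(Tier 1)
Solving: t(Tier 3) = 3.7647, t(Tier 2) = 3.4333, t(Tier 1) = 3.6836.
Expected transfers from Tier 1 to Escalated: 3.6836.

3.6836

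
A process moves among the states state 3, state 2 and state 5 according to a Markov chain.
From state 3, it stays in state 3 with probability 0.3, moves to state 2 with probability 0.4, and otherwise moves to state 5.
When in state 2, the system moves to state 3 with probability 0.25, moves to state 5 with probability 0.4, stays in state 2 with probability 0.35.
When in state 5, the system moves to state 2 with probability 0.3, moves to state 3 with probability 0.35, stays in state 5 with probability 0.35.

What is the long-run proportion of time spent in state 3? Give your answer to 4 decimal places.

Let the stationary distribution be π with π = πP and π_1 + π_2 + π_3 = 1.
π_1 = 0.3·π_1 + 0.25·π_2 + 0.35·π_3
π_2 = 0.4·π_1 + 0.35·π_2 + 0.3·π_3
Solving with the normalization constraint gives π = (0.3002, 0.3474, 0.3524).
So the stationary probability of state 3 is 0.3002.

0.3002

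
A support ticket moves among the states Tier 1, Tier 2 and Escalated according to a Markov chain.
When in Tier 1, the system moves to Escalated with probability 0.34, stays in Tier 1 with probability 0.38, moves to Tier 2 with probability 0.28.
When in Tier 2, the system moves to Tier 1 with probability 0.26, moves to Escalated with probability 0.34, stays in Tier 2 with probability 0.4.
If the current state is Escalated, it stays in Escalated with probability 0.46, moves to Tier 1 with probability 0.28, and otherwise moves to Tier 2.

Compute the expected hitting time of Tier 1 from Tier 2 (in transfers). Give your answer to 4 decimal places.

3.7351

Let t(s) be the expected number of transfers to first reach Tier 1 from state s, with t(Tier 1) = 0. Conditioning on the first transfer:
t(Tier 2) = 1 + 0.4·t(Tier 2) + 0.34·t(Escalated)
t(Escalated) = 1 + 0.26·t(Tier 2) + 0.46·t(Escalated)
Solving: t(Tier 2) = 3.7351, t(Escalated) = 3.6503.
Expected transfers from Tier 2 to Tier 1: 3.7351.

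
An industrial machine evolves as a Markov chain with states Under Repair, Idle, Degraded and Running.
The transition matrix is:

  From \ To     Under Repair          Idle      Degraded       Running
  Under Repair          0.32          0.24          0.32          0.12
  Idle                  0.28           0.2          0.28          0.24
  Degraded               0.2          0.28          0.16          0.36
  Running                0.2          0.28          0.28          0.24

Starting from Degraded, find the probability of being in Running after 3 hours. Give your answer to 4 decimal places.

0.2427

Propagate the distribution vector 3 hours from Degraded.
After 0 hours: (0.0000, 0.0000, 1.0000, 0.0000)
After 1 hour: (0.2000, 0.2800, 0.1600, 0.3600)
After 2 hours: (0.2464, 0.2496, 0.2688, 0.2352)
After 3 hours: (0.2495, 0.2502, 0.2576, 0.2427)
P(in Running after 3 hours) = 0.2427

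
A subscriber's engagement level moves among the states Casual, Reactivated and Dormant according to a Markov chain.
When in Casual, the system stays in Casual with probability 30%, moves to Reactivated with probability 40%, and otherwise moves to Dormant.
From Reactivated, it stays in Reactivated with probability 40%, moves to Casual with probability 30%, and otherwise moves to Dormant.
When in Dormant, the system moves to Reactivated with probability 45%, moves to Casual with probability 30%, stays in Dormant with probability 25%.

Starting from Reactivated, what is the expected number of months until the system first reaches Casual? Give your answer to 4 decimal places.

Let t(s) be the expected number of months to first reach Casual from state s, with t(Casual) = 0. Conditioning on the first month:
t(Reactivated) = 1 + 0.4·t(Reactivated) + 0.3·t(Dormant)
t(Dormant) = 1 + 0.45·t(Reactivated) + 0.25·t(Dormant)
Solving: t(Reactivated) = 3.3333, t(Dormant) = 3.3333.
Expected months from Reactivated to Casual: 3.3333.

3.3333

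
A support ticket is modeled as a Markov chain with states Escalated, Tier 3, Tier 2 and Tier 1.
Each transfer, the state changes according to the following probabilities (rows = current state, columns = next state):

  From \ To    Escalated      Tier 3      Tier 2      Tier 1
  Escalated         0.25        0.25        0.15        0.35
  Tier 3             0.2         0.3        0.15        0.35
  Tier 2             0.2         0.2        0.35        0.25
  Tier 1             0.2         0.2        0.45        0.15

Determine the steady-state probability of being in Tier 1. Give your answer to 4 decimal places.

Let the stationary distribution be π with π = πP and π_1 + π_2 + π_3 + π_4 = 1.
π_1 = 0.25·π_1 + 0.2·π_2 + 0.2·π_3 + 0.2·π_4
π_2 = 0.25·π_1 + 0.3·π_2 + 0.2·π_3 + 0.2·π_4
π_3 = 0.15·π_1 + 0.15·π_2 + 0.35·π_3 + 0.45·π_4
Solving with the normalization constraint gives π = (0.2105, 0.2339, 0.2879, 0.2677).
So the stationary probability of Tier 1 is 0.2677.

0.2677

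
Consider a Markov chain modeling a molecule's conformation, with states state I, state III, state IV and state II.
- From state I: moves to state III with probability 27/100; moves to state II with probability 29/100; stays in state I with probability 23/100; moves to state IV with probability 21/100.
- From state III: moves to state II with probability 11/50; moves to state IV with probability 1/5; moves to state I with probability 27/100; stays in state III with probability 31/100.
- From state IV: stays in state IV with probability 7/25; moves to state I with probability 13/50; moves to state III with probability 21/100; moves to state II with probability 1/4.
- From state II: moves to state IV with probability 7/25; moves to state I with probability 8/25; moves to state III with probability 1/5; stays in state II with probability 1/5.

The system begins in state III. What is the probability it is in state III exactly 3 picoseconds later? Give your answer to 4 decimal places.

0.2492

Propagate the distribution vector 3 picoseconds from state III.
After 0 picoseconds: (0.0000, 1.0000, 0.0000, 0.0000)
After 1 picosecond: (0.2700, 0.3100, 0.2000, 0.2200)
After 2 picoseconds: (0.2682, 0.2550, 0.2363, 0.2405)
After 3 picoseconds: (0.2689, 0.2492, 0.2408, 0.2411)
P(in state III after 3 picoseconds) = 0.2492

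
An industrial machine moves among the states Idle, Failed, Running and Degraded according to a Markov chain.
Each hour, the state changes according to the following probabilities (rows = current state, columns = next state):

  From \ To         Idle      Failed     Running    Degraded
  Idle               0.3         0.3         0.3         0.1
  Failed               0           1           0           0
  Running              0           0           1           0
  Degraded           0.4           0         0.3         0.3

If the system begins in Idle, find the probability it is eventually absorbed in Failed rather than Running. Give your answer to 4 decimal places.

Let h(s) be the probability of absorption at Failed starting from transient state s. Then h(Failed) = 1 and h(Running) = 0. By first-step analysis:
h(Idle) = 0.3·h(Idle) + 0.3·1 + 0.3·0 + 0.1·h(Degraded)
h(Degraded) = 0.4·h(Idle) + 0.3·0 + 0.3·h(Degraded)
Solving: h(Idle) = 0.4667, h(Degraded) = 0.2667.
Starting from Idle, the probability is 0.4667.

0.4667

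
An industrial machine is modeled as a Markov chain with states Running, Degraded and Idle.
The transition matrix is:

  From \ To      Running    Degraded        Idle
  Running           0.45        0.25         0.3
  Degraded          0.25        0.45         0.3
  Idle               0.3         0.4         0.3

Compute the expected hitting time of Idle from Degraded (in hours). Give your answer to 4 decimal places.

Let t(s) be the expected number of hours to first reach Idle from state s, with t(Idle) = 0. Conditioning on the first hour:
t(Running) = 1 + 0.45·t(Running) + 0.25·t(Degraded)
t(Degraded) = 1 + 0.25·t(Running) + 0.45·t(Degraded)
Solving: t(Running) = 3.3333, t(Degraded) = 3.3333.
Expected hours from Degraded to Idle: 3.3333.

3.3333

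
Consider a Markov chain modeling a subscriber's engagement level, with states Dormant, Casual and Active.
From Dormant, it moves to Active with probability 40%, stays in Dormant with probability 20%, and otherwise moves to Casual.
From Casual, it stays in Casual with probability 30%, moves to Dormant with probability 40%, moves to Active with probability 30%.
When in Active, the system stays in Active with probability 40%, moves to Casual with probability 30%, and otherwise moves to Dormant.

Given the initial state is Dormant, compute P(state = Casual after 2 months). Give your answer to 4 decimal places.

Sum over the intermediate state after 1 month:
P = P(Dormant→Dormant)·P(Dormant→Casual) + P(Dormant→Casual)·P(Casual→Casual) + P(Dormant→Active)·P(Active→Casual)
  = 0.2×0.4 + 0.4×0.3 + 0.4×0.3
  = 0.0800 + 0.1200 + 0.1200 = 0.3200

0.3200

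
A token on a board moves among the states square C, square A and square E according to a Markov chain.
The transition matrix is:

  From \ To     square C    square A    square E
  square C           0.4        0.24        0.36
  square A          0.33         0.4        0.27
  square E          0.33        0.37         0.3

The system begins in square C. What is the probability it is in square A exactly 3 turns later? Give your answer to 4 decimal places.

Propagate the distribution vector 3 turns from square C.
After 0 turns: (1.0000, 0.0000, 0.0000)
After 1 turn: (0.4000, 0.2400, 0.3600)
After 2 turns: (0.3580, 0.3252, 0.3168)
After 3 turns: (0.3551, 0.3332, 0.3117)
P(in square A after 3 turns) = 0.3332

0.3332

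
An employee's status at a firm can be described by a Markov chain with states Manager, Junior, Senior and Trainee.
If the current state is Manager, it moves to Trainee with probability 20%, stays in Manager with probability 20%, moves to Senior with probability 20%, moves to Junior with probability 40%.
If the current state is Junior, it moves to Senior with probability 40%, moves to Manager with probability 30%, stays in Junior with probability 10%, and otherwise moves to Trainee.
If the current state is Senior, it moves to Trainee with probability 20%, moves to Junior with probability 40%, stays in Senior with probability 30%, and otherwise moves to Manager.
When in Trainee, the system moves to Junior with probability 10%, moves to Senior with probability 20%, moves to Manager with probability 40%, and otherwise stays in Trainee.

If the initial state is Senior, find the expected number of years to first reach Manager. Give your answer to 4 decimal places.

4.5882

Let t(s) be the expected number of years to first reach Manager from state s, with t(Manager) = 0. Conditioning on the first year:
t(Junior) = 1 + 0.1·t(Junior) + 0.4·t(Senior) + 0.2·t(Trainee)
t(Senior) = 1 + 0.4·t(Junior) + 0.3·t(Senior) + 0.2·t(Trainee)
t(Trainee) = 1 + 0.1·t(Junior) + 0.2·t(Senior) + 0.3·t(Trainee)
Solving: t(Junior) = 3.8824, t(Senior) = 4.5882, t(Trainee) = 3.2941.
Expected years from Senior to Manager: 4.5882.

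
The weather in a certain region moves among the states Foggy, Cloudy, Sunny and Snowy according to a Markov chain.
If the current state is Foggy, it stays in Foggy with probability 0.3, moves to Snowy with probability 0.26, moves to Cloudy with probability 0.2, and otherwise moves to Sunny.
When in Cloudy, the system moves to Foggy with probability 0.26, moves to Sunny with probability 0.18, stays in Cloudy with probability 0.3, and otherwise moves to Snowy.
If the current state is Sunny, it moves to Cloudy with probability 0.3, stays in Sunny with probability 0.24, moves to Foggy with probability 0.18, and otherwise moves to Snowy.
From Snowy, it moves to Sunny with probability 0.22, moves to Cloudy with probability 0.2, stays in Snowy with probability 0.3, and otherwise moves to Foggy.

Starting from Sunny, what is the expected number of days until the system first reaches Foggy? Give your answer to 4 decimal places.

4.3521

Let t(s) be the expected number of days to first reach Foggy from state s, with t(Foggy) = 0. Conditioning on the first day:
t(Cloudy) = 1 + 0.3·t(Cloudy) + 0.18·t(Sunny) + 0.26·t(Snowy)
t(Sunny) = 1 + 0.3·t(Cloudy) + 0.24·t(Sunny) + 0.28·t(Snowy)
t(Snowy) = 1 + 0.2·t(Cloudy) + 0.22·t(Sunny) + 0.3·t(Snowy)
Solving: t(Cloudy) = 4.0121, t(Sunny) = 4.3521, t(Snowy) = 3.9427.
Expected days from Sunny to Foggy: 4.3521.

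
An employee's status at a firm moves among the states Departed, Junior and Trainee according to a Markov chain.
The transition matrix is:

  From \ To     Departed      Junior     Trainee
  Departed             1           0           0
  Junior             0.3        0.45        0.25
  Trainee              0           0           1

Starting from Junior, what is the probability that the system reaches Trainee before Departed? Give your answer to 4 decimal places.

0.4545

Let h(s) be the probability of absorption at Trainee starting from transient state s. Then h(Trainee) = 1 and h(Departed) = 0. By first-step analysis:
h(Junior) = 0.3·0 + 0.45·h(Junior) + 0.25·1
Solving: h(Junior) = 0.4545.
Starting from Junior, the probability is 0.4545.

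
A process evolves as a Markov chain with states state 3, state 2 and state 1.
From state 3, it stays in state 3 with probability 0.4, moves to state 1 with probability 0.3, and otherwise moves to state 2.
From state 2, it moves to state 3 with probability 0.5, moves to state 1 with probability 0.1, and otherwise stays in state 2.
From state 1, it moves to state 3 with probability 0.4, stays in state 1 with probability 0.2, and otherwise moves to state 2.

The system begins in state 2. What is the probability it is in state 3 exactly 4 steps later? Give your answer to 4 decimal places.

0.4356

Propagate the distribution vector 4 steps from state 2.
After 0 steps: (0.0000, 1.0000, 0.0000)
After 1 step: (0.5000, 0.4000, 0.1000)
After 2 steps: (0.4400, 0.3500, 0.2100)
After 3 steps: (0.4350, 0.3560, 0.2090)
After 4 steps: (0.4356, 0.3565, 0.2079)
P(in state 3 after 4 steps) = 0.4356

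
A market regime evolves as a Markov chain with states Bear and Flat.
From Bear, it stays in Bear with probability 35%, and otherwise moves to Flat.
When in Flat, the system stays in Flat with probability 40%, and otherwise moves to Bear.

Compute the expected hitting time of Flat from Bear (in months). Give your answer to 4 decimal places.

Let t(s) be the expected number of months to first reach Flat from state s, with t(Flat) = 0. Conditioning on the first month:
t(Bear) = 1 + 0.35·t(Bear)
Solving: t(Bear) = 1.5385.
Expected months from Bear to Flat: 1.5385.

1.5385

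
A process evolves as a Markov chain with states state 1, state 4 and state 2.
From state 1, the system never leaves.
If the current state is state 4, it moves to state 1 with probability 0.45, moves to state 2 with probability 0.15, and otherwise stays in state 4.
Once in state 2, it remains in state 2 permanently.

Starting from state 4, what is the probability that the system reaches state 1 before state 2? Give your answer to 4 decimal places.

0.7500

Let h(s) be the probability of absorption at state 1 starting from transient state s. Then h(state 1) = 1 and h(state 2) = 0. By first-step analysis:
h(state 4) = 0.45·1 + 0.4·h(state 4) + 0.15·0
Solving: h(state 4) = 0.7500.
Starting from state 4, the probability is 0.7500.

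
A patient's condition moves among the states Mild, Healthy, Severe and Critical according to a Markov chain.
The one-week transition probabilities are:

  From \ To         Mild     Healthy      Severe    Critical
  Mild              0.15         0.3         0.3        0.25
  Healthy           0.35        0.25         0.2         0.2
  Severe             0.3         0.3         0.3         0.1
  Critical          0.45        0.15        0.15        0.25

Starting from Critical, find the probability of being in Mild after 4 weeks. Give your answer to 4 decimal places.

Propagate the distribution vector 4 weeks from Critical.
After 0 weeks: (0.0000, 0.0000, 0.0000, 1.0000)
After 1 week: (0.4500, 0.1500, 0.1500, 0.2500)
After 2 weeks: (0.2775, 0.2550, 0.2475, 0.2200)
After 3 weeks: (0.3041, 0.2543, 0.2415, 0.2001)
After 4 weeks: (0.2971, 0.2573, 0.2446, 0.2011)
P(in Mild after 4 weeks) = 0.2971

0.2971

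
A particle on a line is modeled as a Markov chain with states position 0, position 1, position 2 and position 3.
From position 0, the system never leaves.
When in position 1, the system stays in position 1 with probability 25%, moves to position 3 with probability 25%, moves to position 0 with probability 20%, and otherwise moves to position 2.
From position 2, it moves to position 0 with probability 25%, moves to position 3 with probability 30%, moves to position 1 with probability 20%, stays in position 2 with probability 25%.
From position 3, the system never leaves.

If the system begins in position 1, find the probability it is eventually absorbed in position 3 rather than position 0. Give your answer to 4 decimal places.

Let h(s) be the probability of absorption at position 3 starting from transient state s. Then h(position 3) = 1 and h(position 0) = 0. By first-step analysis:
h(position 1) = 0.2·0 + 0.25·h(position 1) + 0.3·h(position 2) + 0.25·1
h(position 2) = 0.25·0 + 0.2·h(position 1) + 0.25·h(position 2) + 0.3·1
Solving: h(position 1) = 0.5522, h(position 2) = 0.5473.
Starting from position 1, the probability is 0.5522.

0.5522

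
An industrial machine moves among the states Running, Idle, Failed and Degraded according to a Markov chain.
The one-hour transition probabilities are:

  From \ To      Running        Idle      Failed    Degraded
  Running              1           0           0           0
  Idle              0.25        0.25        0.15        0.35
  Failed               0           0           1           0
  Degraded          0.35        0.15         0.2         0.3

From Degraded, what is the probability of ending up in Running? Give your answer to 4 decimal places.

0.6349

Let h(s) be the probability of absorption at Running starting from transient state s. Then h(Running) = 1 and h(Failed) = 0. By first-step analysis:
h(Idle) = 0.25·1 + 0.25·h(Idle) + 0.15·0 + 0.35·h(Degraded)
h(Degraded) = 0.35·1 + 0.15·h(Idle) + 0.2·0 + 0.3·h(Degraded)
Solving: h(Idle) = 0.6296, h(Degraded) = 0.6349.
Starting from Degraded, the probability is 0.6349.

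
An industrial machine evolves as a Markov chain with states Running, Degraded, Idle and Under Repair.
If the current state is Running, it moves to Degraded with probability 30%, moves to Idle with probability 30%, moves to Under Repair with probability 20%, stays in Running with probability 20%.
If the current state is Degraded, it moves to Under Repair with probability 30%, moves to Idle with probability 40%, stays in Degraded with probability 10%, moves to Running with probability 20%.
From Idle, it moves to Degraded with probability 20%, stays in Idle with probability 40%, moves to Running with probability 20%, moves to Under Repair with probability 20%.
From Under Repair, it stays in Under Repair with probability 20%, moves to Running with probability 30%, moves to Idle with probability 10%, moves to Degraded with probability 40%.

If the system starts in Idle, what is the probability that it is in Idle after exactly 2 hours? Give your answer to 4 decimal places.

Propagate the distribution vector 2 hours from Idle.
After 0 hours: (0.0000, 0.0000, 1.0000, 0.0000)
After 1 hour: (0.2000, 0.2000, 0.4000, 0.2000)
After 2 hours: (0.2200, 0.2400, 0.3200, 0.2200)
P(in Idle after 2 hours) = 0.3200

0.3200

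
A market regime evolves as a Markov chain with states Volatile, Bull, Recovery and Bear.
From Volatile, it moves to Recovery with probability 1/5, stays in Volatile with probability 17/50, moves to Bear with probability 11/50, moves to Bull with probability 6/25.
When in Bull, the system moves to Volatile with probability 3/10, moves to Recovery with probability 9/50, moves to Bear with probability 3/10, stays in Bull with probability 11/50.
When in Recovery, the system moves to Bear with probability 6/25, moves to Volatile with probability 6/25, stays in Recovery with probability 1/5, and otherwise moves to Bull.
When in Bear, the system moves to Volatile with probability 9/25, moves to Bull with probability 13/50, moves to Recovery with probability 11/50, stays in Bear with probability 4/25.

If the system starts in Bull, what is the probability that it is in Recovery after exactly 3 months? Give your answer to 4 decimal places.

Propagate the distribution vector 3 months from Bull.
After 0 months: (0.0000, 1.0000, 0.0000, 0.0000)
After 1 month: (0.3000, 0.2200, 0.1800, 0.3000)
After 2 months: (0.3192, 0.2560, 0.2016, 0.2232)
After 3 months: (0.3141, 0.2555, 0.1993, 0.2311)
P(in Recovery after 3 months) = 0.1993

0.1993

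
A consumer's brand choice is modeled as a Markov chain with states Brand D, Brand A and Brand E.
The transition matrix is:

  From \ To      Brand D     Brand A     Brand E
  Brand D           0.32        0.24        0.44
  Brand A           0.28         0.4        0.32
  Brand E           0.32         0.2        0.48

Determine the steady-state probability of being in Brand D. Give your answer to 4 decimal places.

0.3094

Let the stationary distribution be π with π = πP and π_1 + π_2 + π_3 = 1.
π_1 = 0.32·π_1 + 0.28·π_2 + 0.32·π_3
π_2 = 0.24·π_1 + 0.4·π_2 + 0.2·π_3
Solving with the normalization constraint gives π = (0.3094, 0.2655, 0.4251).
So the stationary probability of Brand D is 0.3094.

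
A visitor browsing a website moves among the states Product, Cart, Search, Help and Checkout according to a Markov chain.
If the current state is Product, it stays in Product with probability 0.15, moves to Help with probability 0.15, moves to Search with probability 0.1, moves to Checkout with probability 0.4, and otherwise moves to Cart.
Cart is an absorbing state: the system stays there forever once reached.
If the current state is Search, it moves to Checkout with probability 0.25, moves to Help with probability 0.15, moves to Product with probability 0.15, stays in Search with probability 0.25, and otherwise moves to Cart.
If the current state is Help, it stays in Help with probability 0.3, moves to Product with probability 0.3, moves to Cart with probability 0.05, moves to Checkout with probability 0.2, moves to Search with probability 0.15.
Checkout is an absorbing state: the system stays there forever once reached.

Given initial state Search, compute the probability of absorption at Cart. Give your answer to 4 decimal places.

Let h(s) be the probability of absorption at Cart starting from transient state s. Then h(Cart) = 1 and h(Checkout) = 0. By first-step analysis:
h(Product) = 0.15·h(Product) + 0.2·1 + 0.1·h(Search) + 0.15·h(Help) + 0.4·0
h(Search) = 0.15·h(Product) + 0.2·1 + 0.25·h(Search) + 0.15·h(Help) + 0.25·0
h(Help) = 0.3·h(Product) + 0.05·1 + 0.15·h(Search) + 0.3·h(Help) + 0.2·0
Solving: h(Product) = 0.3343, h(Search) = 0.3933, h(Help) = 0.2990.
Starting from Search, the probability is 0.3933.

0.3933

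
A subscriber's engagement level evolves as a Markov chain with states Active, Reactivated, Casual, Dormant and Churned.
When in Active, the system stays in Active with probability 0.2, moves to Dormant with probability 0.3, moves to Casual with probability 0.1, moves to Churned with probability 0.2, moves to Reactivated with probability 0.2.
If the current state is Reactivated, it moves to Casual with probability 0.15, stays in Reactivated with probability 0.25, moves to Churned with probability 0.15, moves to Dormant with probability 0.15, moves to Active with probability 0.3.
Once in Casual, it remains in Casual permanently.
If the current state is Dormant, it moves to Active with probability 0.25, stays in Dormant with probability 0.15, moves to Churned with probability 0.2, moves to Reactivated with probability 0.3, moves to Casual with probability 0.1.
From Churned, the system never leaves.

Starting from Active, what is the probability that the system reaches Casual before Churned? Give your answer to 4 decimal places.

0.3725

Let h(s) be the probability of absorption at Casual starting from transient state s. Then h(Casual) = 1 and h(Churned) = 0. By first-step analysis:
h(Active) = 0.2·h(Active) + 0.2·h(Reactivated) + 0.1·1 + 0.3·h(Dormant) + 0.2·0
h(Reactivated) = 0.3·h(Active) + 0.25·h(Reactivated) + 0.15·1 + 0.15·h(Dormant) + 0.15·0
h(Dormant) = 0.25·h(Active) + 0.3·h(Reactivated) + 0.1·1 + 0.15·h(Dormant) + 0.2·0
Solving: h(Active) = 0.3725, h(Reactivated) = 0.4244, h(Dormant) = 0.3770.
Starting from Active, the probability is 0.3725.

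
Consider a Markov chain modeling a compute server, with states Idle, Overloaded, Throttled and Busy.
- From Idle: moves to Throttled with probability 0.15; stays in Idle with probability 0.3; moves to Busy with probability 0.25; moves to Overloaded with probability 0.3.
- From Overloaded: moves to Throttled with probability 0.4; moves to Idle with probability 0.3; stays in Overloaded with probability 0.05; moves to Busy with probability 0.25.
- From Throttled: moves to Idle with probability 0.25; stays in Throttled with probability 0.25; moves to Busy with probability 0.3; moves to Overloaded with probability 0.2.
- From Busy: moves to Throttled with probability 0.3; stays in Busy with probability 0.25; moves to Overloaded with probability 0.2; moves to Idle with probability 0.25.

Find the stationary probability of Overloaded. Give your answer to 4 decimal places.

Let the stationary distribution be π with π = πP and π_1 + π_2 + π_3 + π_4 = 1.
π_1 = 0.3·π_1 + 0.3·π_2 + 0.25·π_3 + 0.25·π_4
π_2 = 0.3·π_1 + 0.05·π_2 + 0.2·π_3 + 0.2·π_4
π_3 = 0.15·π_1 + 0.4·π_2 + 0.25·π_3 + 0.3·π_4
Solving with the normalization constraint gives π = (0.2736, 0.1977, 0.2655, 0.2633).
So the stationary probability of Overloaded is 0.1977.

0.1977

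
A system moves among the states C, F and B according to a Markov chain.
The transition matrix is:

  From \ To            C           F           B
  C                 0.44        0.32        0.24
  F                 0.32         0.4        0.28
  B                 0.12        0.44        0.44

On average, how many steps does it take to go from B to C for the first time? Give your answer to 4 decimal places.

Let t(s) be the expected number of steps to first reach C from state s, with t(C) = 0. Conditioning on the first step:
t(F) = 1 + 0.4·t(F) + 0.28·t(B)
t(B) = 1 + 0.44·t(F) + 0.44·t(B)
Solving: t(F) = 3.9474, t(B) = 4.8872.
Expected steps from B to C: 4.8872.

4.8872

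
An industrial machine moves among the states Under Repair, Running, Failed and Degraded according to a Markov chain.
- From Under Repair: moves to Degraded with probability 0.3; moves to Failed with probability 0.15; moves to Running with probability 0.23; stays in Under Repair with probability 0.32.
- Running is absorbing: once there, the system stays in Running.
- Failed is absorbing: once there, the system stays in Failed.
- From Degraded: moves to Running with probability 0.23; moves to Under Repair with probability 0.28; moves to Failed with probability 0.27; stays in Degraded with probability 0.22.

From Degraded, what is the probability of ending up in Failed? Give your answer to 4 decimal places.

Let h(s) be the probability of absorption at Failed starting from transient state s. Then h(Failed) = 1 and h(Running) = 0. By first-step analysis:
h(Under Repair) = 0.32·h(Under Repair) + 0.23·0 + 0.15·1 + 0.3·h(Degraded)
h(Degraded) = 0.28·h(Under Repair) + 0.23·0 + 0.27·1 + 0.22·h(Degraded)
Solving: h(Under Repair) = 0.4435, h(Degraded) = 0.5054.
Starting from Degraded, the probability is 0.5054.

0.5054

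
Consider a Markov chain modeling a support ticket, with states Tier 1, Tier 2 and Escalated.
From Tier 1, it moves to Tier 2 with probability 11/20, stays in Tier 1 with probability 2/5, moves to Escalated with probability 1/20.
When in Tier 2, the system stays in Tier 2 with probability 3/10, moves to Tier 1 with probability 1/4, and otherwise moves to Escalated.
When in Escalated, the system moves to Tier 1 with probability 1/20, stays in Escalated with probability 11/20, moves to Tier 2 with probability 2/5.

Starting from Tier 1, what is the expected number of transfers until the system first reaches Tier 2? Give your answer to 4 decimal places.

Let t(s) be the expected number of transfers to first reach Tier 2 from state s, with t(Tier 2) = 0. Conditioning on the first transfer:
t(Tier 1) = 1 + 0.4·t(Tier 1) + 0.05·t(Escalated)
t(Escalated) = 1 + 0.05·t(Tier 1) + 0.55·t(Escalated)
Solving: t(Tier 1) = 1.8692, t(Escalated) = 2.4299.
Expected transfers from Tier 1 to Tier 2: 1.8692.

1.8692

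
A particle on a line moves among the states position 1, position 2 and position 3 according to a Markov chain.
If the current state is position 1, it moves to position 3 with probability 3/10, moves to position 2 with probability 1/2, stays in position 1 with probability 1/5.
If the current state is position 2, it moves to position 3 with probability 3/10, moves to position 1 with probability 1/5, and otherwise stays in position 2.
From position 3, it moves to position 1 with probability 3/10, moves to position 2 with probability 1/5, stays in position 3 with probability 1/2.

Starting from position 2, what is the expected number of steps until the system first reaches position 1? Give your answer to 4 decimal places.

4.2105

Let t(s) be the expected number of steps to first reach position 1 from state s, with t(position 1) = 0. Conditioning on the first step:
t(position 2) = 1 + 0.5·t(position 2) + 0.3·t(position 3)
t(position 3) = 1 + 0.2·t(position 2) + 0.5·t(position 3)
Solving: t(position 2) = 4.2105, t(position 3) = 3.6842.
Expected steps from position 2 to position 1: 4.2105.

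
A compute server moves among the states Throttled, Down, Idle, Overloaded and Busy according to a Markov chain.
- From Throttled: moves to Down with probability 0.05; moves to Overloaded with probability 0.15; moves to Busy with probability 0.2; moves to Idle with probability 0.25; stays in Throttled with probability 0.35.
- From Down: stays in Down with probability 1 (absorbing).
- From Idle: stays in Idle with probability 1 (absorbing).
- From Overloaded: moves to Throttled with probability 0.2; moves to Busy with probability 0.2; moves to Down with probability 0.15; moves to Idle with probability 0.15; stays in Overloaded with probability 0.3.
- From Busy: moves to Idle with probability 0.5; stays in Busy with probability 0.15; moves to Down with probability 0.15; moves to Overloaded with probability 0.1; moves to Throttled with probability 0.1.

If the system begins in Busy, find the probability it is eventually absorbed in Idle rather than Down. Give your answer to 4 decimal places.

Let h(s) be the probability of absorption at Idle starting from transient state s. Then h(Idle) = 1 and h(Down) = 0. By first-step analysis:
h(Throttled) = 0.35·h(Throttled) + 0.05·0 + 0.25·1 + 0.15·h(Overloaded) + 0.2·h(Busy)
h(Overloaded) = 0.2·h(Throttled) + 0.15·0 + 0.15·1 + 0.3·h(Overloaded) + 0.2·h(Busy)
h(Busy) = 0.1·h(Throttled) + 0.15·0 + 0.5·1 + 0.1·h(Overloaded) + 0.15·h(Busy)
Solving: h(Throttled) = 0.7666, h(Overloaded) = 0.6490, h(Busy) = 0.7548.
Starting from Busy, the probability is 0.7548.

0.7548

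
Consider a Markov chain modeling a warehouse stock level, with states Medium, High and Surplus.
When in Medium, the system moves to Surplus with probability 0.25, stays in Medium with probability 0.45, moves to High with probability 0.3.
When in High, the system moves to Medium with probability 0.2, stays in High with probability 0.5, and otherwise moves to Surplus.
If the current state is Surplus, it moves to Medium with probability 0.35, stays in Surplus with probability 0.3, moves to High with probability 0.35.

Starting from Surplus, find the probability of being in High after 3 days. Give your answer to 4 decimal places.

0.3911

Propagate the distribution vector 3 days from Surplus.
After 0 days: (0.0000, 0.0000, 1.0000)
After 1 day: (0.3500, 0.3500, 0.3000)
After 2 days: (0.3325, 0.3850, 0.2825)
After 3 days: (0.3255, 0.3911, 0.2834)
P(in High after 3 days) = 0.3911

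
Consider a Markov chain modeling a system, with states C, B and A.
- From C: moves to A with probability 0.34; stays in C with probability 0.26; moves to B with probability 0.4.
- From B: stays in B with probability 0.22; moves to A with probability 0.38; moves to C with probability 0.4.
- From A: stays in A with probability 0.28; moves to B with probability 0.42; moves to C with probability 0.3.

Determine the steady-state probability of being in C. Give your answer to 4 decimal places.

Let the stationary distribution be π with π = πP and π_1 + π_2 + π_3 = 1.
π_1 = 0.26·π_1 + 0.4·π_2 + 0.3·π_3
π_2 = 0.4·π_1 + 0.22·π_2 + 0.42·π_3
Solving with the normalization constraint gives π = (0.3216, 0.3446, 0.3338).
So the stationary probability of C is 0.3216.

0.3216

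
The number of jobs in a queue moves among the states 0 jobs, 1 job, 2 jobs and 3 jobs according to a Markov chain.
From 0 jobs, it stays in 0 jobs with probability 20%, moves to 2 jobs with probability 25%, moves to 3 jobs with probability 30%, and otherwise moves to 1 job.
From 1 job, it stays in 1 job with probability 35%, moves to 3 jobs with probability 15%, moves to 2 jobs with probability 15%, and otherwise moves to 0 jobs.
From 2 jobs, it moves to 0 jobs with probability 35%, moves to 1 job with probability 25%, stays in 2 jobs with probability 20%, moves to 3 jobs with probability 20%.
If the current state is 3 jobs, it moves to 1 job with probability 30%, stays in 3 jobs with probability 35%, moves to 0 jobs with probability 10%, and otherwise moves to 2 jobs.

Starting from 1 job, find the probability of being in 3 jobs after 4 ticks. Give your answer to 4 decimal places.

Propagate the distribution vector 4 ticks from 1 job.
After 0 ticks: (0.0000, 1.0000, 0.0000, 0.0000)
After 1 tick: (0.3500, 0.3500, 0.1500, 0.1500)
After 2 ticks: (0.2600, 0.2925, 0.2075, 0.2400)
After 3 ticks: (0.2510, 0.2913, 0.2104, 0.2474)
After 4 ticks: (0.2505, 0.2915, 0.2104, 0.2476)
P(in 3 jobs after 4 ticks) = 0.2476

0.2476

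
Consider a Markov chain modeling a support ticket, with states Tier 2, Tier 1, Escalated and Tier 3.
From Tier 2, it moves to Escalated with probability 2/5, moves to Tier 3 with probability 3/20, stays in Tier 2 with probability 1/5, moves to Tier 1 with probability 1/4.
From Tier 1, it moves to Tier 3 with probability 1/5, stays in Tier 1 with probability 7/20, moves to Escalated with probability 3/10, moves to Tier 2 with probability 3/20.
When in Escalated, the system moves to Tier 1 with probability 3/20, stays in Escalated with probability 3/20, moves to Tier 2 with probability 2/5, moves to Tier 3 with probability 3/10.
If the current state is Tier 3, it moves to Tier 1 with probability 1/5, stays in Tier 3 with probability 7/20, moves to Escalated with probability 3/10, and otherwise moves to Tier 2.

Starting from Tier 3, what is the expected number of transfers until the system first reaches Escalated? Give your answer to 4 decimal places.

3.1667

Let t(s) be the expected number of transfers to first reach Escalated from state s, with t(Escalated) = 0. Conditioning on the first transfer:
t(Tier 2) = 1 + 0.2·t(Tier 2) + 0.25·t(Tier 1) + 0.15·t(Tier 3)
t(Tier 1) = 1 + 0.15·t(Tier 2) + 0.35·t(Tier 1) + 0.2·t(Tier 3)
t(Tier 3) = 1 + 0.15·t(Tier 2) + 0.2·t(Tier 1) + 0.35·t(Tier 3)
Solving: t(Tier 2) = 2.8333, t(Tier 1) = 3.1667, t(Tier 3) = 3.1667.
Expected transfers from Tier 3 to Escalated: 3.1667.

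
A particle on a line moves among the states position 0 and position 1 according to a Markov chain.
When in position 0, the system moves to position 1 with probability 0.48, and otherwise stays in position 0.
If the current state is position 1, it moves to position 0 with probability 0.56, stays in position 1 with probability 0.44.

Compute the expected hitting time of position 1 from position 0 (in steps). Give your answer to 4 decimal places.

Let t(s) be the expected number of steps to first reach position 1 from state s, with t(position 1) = 0. Conditioning on the first step:
t(position 0) = 1 + 0.52·t(position 0)
Solving: t(position 0) = 2.0833.
Expected steps from position 0 to position 1: 2.0833.

2.0833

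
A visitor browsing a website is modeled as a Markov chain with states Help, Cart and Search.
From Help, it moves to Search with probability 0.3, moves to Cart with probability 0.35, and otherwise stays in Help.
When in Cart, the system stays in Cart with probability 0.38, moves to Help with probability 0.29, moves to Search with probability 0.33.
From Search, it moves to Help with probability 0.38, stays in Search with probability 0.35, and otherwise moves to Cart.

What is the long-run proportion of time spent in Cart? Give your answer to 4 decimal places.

0.3339

Let the stationary distribution be π with π = πP and π_1 + π_2 + π_3 = 1.
π_1 = 0.35·π_1 + 0.29·π_2 + 0.38·π_3
π_2 = 0.35·π_1 + 0.38·π_2 + 0.27·π_3
Solving with the normalization constraint gives π = (0.3398, 0.3339, 0.3263).
So the stationary probability of Cart is 0.3339.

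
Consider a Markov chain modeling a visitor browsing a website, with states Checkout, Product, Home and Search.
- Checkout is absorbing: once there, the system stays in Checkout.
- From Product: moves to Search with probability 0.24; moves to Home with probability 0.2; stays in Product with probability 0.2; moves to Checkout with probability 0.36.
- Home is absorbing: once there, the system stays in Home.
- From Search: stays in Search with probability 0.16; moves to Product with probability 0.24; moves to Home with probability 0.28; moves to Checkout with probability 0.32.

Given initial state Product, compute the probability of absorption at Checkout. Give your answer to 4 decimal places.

Let h(s) be the probability of absorption at Checkout starting from transient state s. Then h(Checkout) = 1 and h(Home) = 0. By first-step analysis:
h(Product) = 0.36·1 + 0.2·h(Product) + 0.2·0 + 0.24·h(Search)
h(Search) = 0.32·1 + 0.24·h(Product) + 0.28·0 + 0.16·h(Search)
Solving: h(Product) = 0.6172, h(Search) = 0.5573.
Starting from Product, the probability is 0.6172.

0.6172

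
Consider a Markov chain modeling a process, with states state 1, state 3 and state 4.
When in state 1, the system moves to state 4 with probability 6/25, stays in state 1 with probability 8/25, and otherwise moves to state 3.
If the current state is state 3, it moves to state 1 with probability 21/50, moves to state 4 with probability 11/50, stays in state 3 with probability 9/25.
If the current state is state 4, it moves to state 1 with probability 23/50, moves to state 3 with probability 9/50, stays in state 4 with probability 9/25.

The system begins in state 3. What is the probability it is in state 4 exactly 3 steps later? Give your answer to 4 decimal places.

Propagate the distribution vector 3 steps from state 3.
After 0 steps: (0.0000, 1.0000, 0.0000)
After 1 step: (0.4200, 0.3600, 0.2200)
After 2 steps: (0.3868, 0.3540, 0.2592)
After 3 steps: (0.3917, 0.3443, 0.2640)
P(in state 4 after 3 steps) = 0.2640

0.2640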